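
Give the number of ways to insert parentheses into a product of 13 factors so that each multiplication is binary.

208012

Bracketing 13 factors into binary products is counted by C_{13−1} = C_12.
C_12 = 208012.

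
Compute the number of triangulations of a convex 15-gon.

742900

A convex 15-gon is triangulated into 13 triangles, and the number of such triangulations is the Catalan number C_{15−2} = C_13.
C_13 = C(26,13)/14 = 10400600/14 = 742900.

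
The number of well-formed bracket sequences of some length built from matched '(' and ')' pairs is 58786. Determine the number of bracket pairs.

Balanced strings of n bracket-pairs are counted by C_n. Since C_11 = 58786, the index is 11.

11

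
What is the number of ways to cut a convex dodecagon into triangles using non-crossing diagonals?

A convex 12-gon is triangulated into 10 triangles, and the number of such triangulations is the Catalan number C_{12−2} = C_10.
C_10 = C(20,10)/11 = 184756/11 = 16796.

16796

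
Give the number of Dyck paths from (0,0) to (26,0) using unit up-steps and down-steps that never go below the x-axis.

Paths of 13 up- and 13 down-steps that never dip below the axis are Dyck paths; their count is C_13.
C_13 = 742900.

742900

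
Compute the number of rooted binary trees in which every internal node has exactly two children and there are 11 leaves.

A full binary tree with L leaves has L−1 internal nodes and is counted by C_{L−1}; L = 11 gives C_10.
C_10 = C_9 · 2(2·9+1)/(9+2) = 4862 · 38/11 = 16796.

16796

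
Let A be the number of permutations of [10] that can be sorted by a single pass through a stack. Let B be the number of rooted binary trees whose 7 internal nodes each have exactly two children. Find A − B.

Stack-sortable permutations are exactly the 231-avoiding ones, counted by C_n; here n = 10. So A = C_10 = 16796.
Full binary trees with n internal nodes are counted by C_n; here n = 7. So B = C_7 = 429.
A − B = 16796 − 429 = 16367.

16367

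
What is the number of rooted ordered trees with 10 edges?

A rooted plane tree with 10 edges has 11 nodes, and the count is C_10.
C_10 = C(20,10)/11 = 184756/11 = 16796.

16796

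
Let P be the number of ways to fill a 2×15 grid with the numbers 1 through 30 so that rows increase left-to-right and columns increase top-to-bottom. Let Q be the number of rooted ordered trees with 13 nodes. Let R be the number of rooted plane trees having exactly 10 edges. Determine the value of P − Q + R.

9503629

Standard Young tableaux of shape 2×n are counted by C_n; here n = 15. So P = C_15 = 9694845.
Rooted ordered (plane) trees on m nodes have m−1 edges and are counted by C_{m−1}; m = 13 gives C_12. So Q = C_12 = 208012.
Rooted ordered trees with n edges are counted by C_n; here n = 10. So R = C_10 = 16796.
P − Q + R = 9694845 − 208012 + 16796 = 9503629.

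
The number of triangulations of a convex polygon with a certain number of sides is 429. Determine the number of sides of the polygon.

Triangulations of a convex m-gon are counted by C_{m−2}; 429 = C_7.
So m − 2 = 7, giving m = 9 sides.

9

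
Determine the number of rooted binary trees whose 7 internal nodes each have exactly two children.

The number of full binary trees on 7 internal nodes is the Catalan number C_7.
C_7 = C(14,7)/8 = 3432/8 = 429.

429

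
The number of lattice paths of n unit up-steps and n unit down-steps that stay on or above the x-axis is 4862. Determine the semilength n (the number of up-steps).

Dyck paths of semilength n are counted by C_n, and C_9 = 4862.

9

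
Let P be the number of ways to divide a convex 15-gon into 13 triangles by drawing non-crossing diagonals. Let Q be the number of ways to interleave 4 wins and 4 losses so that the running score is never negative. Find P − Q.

742886

Triangulations of a convex m-gon are counted by C_{m−2}; with m = 15 this is C_13. So P = C_13 = 742900.
Reading a vote for the leader as '(' and for the other as ')' turns such a sequence into a balanced string of 4 pairs, so the count is C_4. So Q = C_4 = 14.
P − Q = 742900 − 14 = 742886.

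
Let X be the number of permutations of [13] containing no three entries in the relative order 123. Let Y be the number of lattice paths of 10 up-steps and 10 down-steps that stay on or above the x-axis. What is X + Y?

759696

Permutations of [n] avoiding any single length-3 pattern are counted by C_n; here n = 13. So X = C_13 = 742900.
Dyck paths of semilength n (length 2n) are counted by C_n; here n = 10. So Y = C_10 = 16796.
X + Y = 742900 + 16796 = 759696.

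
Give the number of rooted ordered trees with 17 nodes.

Rooted ordered (plane) trees on m nodes have m−1 edges and are counted by C_{m−1}; m = 17 gives C_16.
C_16 = C_15 · 2(2·15+1)/(15+2) = 9694845 · 62/17 = 35357670.

35357670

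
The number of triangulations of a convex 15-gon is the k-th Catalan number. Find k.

Triangulations of a convex m-gon are counted by C_{m−2}; with m = 15 this is C_13.

13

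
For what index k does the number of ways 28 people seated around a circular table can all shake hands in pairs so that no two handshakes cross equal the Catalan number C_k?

With 28 = 2·14 people, non-crossing handshake pairings are non-crossing perfect matchings on a circle, counted by C_14.

14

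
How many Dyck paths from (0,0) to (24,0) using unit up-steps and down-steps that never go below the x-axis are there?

208012

A Dyck path with 12 up-steps and 12 down-steps has semilength 12, so there are C_12 of them.
C_12 = 208012.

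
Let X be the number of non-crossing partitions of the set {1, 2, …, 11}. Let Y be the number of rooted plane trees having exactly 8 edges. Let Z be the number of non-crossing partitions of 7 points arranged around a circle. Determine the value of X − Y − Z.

Non-crossing partitions of an n-element set are counted by C_n; here n = 11. So X = C_11 = 58786.
Rooted ordered trees with n edges are counted by C_n; here n = 8. So Y = C_8 = 1430.
Non-crossing partitions of an n-element set are counted by C_n; here n = 7. So Z = C_7 = 429.
X − Y − Z = 58786 − 1430 − 429 = 56927.

56927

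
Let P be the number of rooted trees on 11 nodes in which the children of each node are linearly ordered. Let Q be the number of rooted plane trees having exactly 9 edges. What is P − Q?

11934

A rooted plane tree on 11 nodes has 10 edges, and such trees are counted by C_10. So P = C_10 = 16796.
A rooted plane tree with 9 edges has 10 nodes, and the count is C_9. So Q = C_9 = 4862.
P − Q = 16796 − 4862 = 11934.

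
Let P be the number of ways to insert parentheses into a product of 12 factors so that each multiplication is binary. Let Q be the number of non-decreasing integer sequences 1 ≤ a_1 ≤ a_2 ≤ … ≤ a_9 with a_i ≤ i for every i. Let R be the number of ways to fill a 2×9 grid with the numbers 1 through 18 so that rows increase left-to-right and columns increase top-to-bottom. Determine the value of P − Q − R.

Parenthesizations of m factors correspond to full binary trees with m leaves, counted by C_{m−1}; m = 12 gives C_11. So P = C_11 = 58786.
Such sub-staircase sequences of length n are counted by C_n; here n = 9. So Q = C_9 = 4862.
By the hook-length formula (or a Dyck-path bijection), SYT of shape 2×9 number C_9. So R = C_9 = 4862.
P − Q − R = 58786 − 4862 − 4862 = 49062.

49062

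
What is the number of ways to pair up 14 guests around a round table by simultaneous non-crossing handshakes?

429

With 14 = 2·7 people, non-crossing handshake pairings are non-crossing perfect matchings on a circle, counted by C_7.
C_7 = C(14,7)/8 = 3432/8 = 429.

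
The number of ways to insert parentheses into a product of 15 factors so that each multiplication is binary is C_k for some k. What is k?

Parenthesizations of m factors correspond to full binary trees with m leaves, counted by C_{m−1}; m = 15 gives C_14.

14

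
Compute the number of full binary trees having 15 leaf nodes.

2674440

A full binary tree with L leaves has L−1 internal nodes and is counted by C_{L−1}; L = 15 gives C_14.
C_14 = C_13 · 2(2·13+1)/(13+2) = 742900 · 54/15 = 2674440.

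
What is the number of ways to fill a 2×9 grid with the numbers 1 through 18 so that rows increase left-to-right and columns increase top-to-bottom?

4862

By the hook-length formula (or a Dyck-path bijection), SYT of shape 2×9 number C_9.
C_9 = C(18,9)/10 = 48620/10 = 4862.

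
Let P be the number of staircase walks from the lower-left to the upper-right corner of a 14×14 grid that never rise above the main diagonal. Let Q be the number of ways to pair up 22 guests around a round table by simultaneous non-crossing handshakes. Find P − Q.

2615654

Sub-diagonal monotone paths from (0,0) to (14,14) biject with Dyck paths of semilength 14, giving C_14. So P = C_14 = 2674440.
With 22 = 2·11 people, non-crossing handshake pairings are non-crossing perfect matchings on a circle, counted by C_11. So Q = C_11 = 58786.
P − Q = 2674440 − 58786 = 2615654.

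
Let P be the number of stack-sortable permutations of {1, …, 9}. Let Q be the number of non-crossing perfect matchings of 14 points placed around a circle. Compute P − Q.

4433

By Knuth's characterisation, the stack-sortable permutations of length 9 are the 231-avoiders, numbering C_9. So P = C_9 = 4862.
Non-crossing perfect matchings of 2n points on a circle are counted by C_n; with 14 points, n = 7. So Q = C_7 = 429.
P − Q = 4862 − 429 = 4433.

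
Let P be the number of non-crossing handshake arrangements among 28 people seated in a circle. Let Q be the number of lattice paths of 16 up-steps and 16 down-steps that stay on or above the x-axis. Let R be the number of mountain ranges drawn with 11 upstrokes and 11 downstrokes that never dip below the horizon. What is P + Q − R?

37973324

Non-crossing handshake pairings of 2n people are counted by C_n; 28 people gives n = 14. So P = C_14 = 2674440.
A Dyck path with 16 up-steps and 16 down-steps has semilength 16, so there are C_16 of them. So Q = C_16 = 35357670.
A Dyck path with 11 up-steps and 11 down-steps has semilength 11, so there are C_11 of them. So R = C_11 = 58786.
P + Q − R = 2674440 + 35357670 − 58786 = 37973324.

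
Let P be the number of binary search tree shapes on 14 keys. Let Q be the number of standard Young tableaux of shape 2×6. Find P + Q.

2674572

Rooted binary trees with 14 nodes (each child slot possibly empty) number C_14. So P = C_14 = 2674440.
Standard Young tableaux of shape 2×n are counted by C_n; here n = 6. So Q = C_6 = 132.
P + Q = 2674440 + 132 = 2674572.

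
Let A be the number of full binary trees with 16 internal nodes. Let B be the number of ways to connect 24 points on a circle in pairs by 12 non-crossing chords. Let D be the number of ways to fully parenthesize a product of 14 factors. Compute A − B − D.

The number of full binary trees on 16 internal nodes is the Catalan number C_16. So A = C_16 = 35357670.
Pairing 24 circle points by 12 non-crossing chords gives C_12 matchings. So B = C_12 = 208012.
Parenthesizations of m factors correspond to full binary trees with m leaves, counted by C_{m−1}; m = 14 gives C_13. So D = C_13 = 742900.
A − B − D = 35357670 − 208012 − 742900 = 34406758.

34406758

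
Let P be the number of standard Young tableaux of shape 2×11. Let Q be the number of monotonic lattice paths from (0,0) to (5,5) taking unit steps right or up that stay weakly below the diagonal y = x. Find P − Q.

Standard Young tableaux of shape 2×n are counted by C_n; here n = 11. So P = C_11 = 58786.
Sub-diagonal monotone paths from (0,0) to (5,5) biject with Dyck paths of semilength 5, giving C_5. So Q = C_5 = 42.
P − Q = 58786 − 42 = 58744.

58744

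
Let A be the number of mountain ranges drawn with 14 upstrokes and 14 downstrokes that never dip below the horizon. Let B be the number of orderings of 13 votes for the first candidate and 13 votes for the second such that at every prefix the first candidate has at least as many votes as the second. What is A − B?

1931540

A Dyck path with 14 up-steps and 14 down-steps has semilength 14, so there are C_14 of them. So A = C_14 = 2674440.
Ballot sequences with n votes each where one side never trails are Dyck words, counted by C_n; here n = 13. So B = C_13 = 742900.
A − B = 2674440 − 742900 = 1931540.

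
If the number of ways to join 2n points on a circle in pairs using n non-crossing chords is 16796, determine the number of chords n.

10

Non-crossing pairings of 2n points on a circle are counted by C_n; 16796 = C_10.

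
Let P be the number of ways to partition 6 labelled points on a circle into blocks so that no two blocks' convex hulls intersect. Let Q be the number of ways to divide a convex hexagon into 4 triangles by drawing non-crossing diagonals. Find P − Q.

The non-crossing partitions of [6] form a lattice of size C_6. So P = C_6 = 132.
A convex 6-gon is triangulated into 4 triangles, and the number of such triangulations is the Catalan number C_{6−2} = C_4. So Q = C_4 = 14.
P − Q = 132 − 14 = 118.

118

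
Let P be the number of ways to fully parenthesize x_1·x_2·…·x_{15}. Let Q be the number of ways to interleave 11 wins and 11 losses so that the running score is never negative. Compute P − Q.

2615654

Parenthesizations of m factors correspond to full binary trees with m leaves, counted by C_{m−1}; m = 15 gives C_14. So P = C_14 = 2674440.
Reading a vote for the leader as '(' and for the other as ')' turns such a sequence into a balanced string of 11 pairs, so the count is C_11. So Q = C_11 = 58786.
P − Q = 2674440 − 58786 = 2615654.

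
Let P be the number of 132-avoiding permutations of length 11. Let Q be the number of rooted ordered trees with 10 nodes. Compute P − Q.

Permutations of [n] avoiding any single length-3 pattern are counted by C_n; here n = 11. So P = C_11 = 58786.
A rooted plane tree on 10 nodes has 9 edges, and such trees are counted by C_9. So Q = C_9 = 4862.
P − Q = 58786 − 4862 = 53924.

53924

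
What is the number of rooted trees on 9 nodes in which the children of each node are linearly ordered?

1430

Rooted ordered (plane) trees on m nodes have m−1 edges and are counted by C_{m−1}; m = 9 gives C_8.
C_8 = C(16,8)/9 = 12870/9 = 1430.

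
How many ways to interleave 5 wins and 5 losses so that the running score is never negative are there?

Ballot sequences with n votes each where one side never trails are Dyck words, counted by C_n; here n = 5.
C_5 = C(10,5)/6 = 252/6 = 42.

42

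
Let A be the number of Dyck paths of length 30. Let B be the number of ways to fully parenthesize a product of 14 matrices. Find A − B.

A Dyck path with 15 up-steps and 15 down-steps has semilength 15, so there are C_15 of them. So A = C_15 = 9694845.
Parenthesizations of m factors correspond to full binary trees with m leaves, counted by C_{m−1}; m = 14 gives C_13. So B = C_13 = 742900.
A − B = 9694845 − 742900 = 8951945.

8951945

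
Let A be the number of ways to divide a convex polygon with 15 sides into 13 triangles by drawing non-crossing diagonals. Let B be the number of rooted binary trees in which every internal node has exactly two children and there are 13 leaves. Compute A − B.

The number of triangulations of a 15-gon is the Catalan number C_13 (index = sides − 2). So A = C_13 = 742900.
Full binary trees with 13 leaves have 13−1 = 12 internal nodes, so there are C_12 of them. So B = C_12 = 208012.
A − B = 742900 − 208012 = 534888.

534888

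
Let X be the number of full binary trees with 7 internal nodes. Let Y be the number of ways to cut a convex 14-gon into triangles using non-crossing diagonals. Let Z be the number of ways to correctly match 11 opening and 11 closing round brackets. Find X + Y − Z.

149655

Full binary trees with n internal nodes are counted by C_n; here n = 7. So X = C_7 = 429.
The number of triangulations of a 14-gon is the Catalan number C_12 (index = sides − 2). So Y = C_12 = 208012.
Balanced strings of n pairs of brackets are counted by C_n; here n = 11. So Z = C_11 = 58786.
X + Y − Z = 429 + 208012 − 58786 = 149655.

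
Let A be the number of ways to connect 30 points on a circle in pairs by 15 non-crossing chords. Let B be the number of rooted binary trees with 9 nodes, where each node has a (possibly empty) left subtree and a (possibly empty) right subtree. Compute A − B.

9689983

Pairing 30 circle points by 15 non-crossing chords gives C_15 matchings. So A = C_15 = 9694845.
Binary trees (left/right distinguished) on n nodes are counted by C_n; here n = 9. So B = C_9 = 4862.
A − B = 9694845 − 4862 = 9689983.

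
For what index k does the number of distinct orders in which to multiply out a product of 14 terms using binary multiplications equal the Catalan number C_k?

13

Ways to associate a product of 14 factors correspond to binary trees on 14 leaves, so the count is C_13.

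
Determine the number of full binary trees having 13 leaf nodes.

208012

A full binary tree with L leaves has L−1 internal nodes and is counted by C_{L−1}; L = 13 gives C_12.
C_12 = C(24,12)/13 = 2704156/13 = 208012.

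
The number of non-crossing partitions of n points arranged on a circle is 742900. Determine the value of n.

Non-crossing partitions of [n] are counted by C_n, and C_13 = 742900.

13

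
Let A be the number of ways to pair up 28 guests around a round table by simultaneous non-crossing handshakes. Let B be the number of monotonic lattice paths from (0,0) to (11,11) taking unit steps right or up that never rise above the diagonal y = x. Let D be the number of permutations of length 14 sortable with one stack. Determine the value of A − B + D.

With 28 = 2·14 people, non-crossing handshake pairings are non-crossing perfect matchings on a circle, counted by C_14. So A = C_14 = 2674440.
Sub-diagonal monotone paths from (0,0) to (11,11) biject with Dyck paths of semilength 11, giving C_11. So B = C_11 = 58786.
Stack-sortable permutations are exactly the 231-avoiding ones, counted by C_n; here n = 14. So D = C_14 = 2674440.
A − B + D = 2674440 − 58786 + 2674440 = 5290094.

5290094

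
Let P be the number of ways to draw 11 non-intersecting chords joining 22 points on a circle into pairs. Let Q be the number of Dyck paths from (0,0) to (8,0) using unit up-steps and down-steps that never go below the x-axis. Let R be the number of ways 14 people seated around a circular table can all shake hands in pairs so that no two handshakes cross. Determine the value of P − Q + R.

59201

Pairing 22 circle points by 11 non-crossing chords gives C_11 matchings. So P = C_11 = 58786.
Dyck paths of semilength n (length 2n) are counted by C_n; here n = 4. So Q = C_4 = 14.
With 14 = 2·7 people, non-crossing handshake pairings are non-crossing perfect matchings on a circle, counted by C_7. So R = C_7 = 429.
P − Q + R = 58786 − 14 + 429 = 59201.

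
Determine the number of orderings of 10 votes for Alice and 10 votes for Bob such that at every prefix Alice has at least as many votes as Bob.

16796

Reading a vote for the leader as '(' and for the other as ')' turns such a sequence into a balanced string of 10 pairs, so the count is C_10.
C_10 = C_9 · 2(2·9+1)/(9+2) = 4862 · 38/11 = 16796.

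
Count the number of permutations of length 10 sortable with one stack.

Stack-sortable permutations are exactly the 231-avoiding ones, counted by C_n; here n = 10.
C_10 = 16796.

16796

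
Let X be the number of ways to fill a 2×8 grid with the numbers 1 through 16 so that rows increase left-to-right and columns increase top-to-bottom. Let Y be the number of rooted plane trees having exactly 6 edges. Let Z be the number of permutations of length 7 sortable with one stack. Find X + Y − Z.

By the hook-length formula (or a Dyck-path bijection), SYT of shape 2×8 number C_8. So X = C_8 = 1430.
Rooted ordered trees with n edges are counted by C_n; here n = 6. So Y = C_6 = 132.
By Knuth's characterisation, the stack-sortable permutations of length 7 are the 231-avoiders, numbering C_7. So Z = C_7 = 429.
X + Y − Z = 1430 + 132 − 429 = 1133.

1133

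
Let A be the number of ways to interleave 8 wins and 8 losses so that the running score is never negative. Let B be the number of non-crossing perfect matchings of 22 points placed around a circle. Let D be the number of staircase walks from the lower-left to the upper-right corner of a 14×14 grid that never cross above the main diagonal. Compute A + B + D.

2734656

Reading a vote for the leader as '(' and for the other as ')' turns such a sequence into a balanced string of 8 pairs, so the count is C_8. So A = C_8 = 1430.
Pairing 22 circle points by 11 non-crossing chords gives C_11 matchings. So B = C_11 = 58786.
Sub-diagonal monotone paths from (0,0) to (14,14) biject with Dyck paths of semilength 14, giving C_14. So D = C_14 = 2674440.
A + B + D = 1430 + 58786 + 2674440 = 2734656.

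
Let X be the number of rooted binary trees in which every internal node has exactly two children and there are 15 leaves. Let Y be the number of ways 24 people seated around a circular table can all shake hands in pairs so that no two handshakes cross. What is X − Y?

2466428

A full binary tree with L leaves has L−1 internal nodes and is counted by C_{L−1}; L = 15 gives C_14. So X = C_14 = 2674440.
With 24 = 2·12 people, non-crossing handshake pairings are non-crossing perfect matchings on a circle, counted by C_12. So Y = C_12 = 208012.
X − Y = 2674440 − 208012 = 2466428.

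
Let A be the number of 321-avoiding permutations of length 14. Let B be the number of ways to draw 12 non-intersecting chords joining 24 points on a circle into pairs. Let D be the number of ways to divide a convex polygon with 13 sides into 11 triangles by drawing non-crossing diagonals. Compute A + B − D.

2823666

For any fixed pattern of length 3, the pattern-avoiding permutations of [14] number C_14. So A = C_14 = 2674440.
Pairing 24 circle points by 12 non-crossing chords gives C_12 matchings. So B = C_12 = 208012.
The number of triangulations of a 13-gon is the Catalan number C_11 (index = sides − 2). So D = C_11 = 58786.
A + B − D = 2674440 + 208012 − 58786 = 2823666.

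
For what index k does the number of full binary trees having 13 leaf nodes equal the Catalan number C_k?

12

Full binary trees with 13 leaves have 13−1 = 12 internal nodes, so there are C_12 of them.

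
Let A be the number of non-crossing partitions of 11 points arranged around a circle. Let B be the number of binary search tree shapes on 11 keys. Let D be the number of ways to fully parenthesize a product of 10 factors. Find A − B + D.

4862

The non-crossing partitions of [11] form a lattice of size C_11. So A = C_11 = 58786.
Rooted binary trees with 11 nodes (each child slot possibly empty) number C_11. So B = C_11 = 58786.
Bracketing 10 factors into binary products is counted by C_{10−1} = C_9. So D = C_9 = 4862.
A − B + D = 58786 − 58786 + 4862 = 4862.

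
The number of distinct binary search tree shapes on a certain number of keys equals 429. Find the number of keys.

Binary search tree shapes on n keys are counted by C_n. The Catalan number equal to 429 is C_7.

7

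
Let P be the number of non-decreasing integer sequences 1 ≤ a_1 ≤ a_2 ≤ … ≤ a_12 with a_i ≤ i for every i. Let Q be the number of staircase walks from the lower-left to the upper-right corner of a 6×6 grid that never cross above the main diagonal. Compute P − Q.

Such sub-staircase sequences of length n are counted by C_n; here n = 12. So P = C_12 = 208012.
Sub-diagonal monotone paths from (0,0) to (6,6) biject with Dyck paths of semilength 6, giving C_6. So Q = C_6 = 132.
P − Q = 208012 − 132 = 207880.

207880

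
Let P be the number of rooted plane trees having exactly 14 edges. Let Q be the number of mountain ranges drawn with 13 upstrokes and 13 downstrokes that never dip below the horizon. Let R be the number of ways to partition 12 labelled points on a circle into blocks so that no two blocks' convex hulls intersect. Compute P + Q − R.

Rooted ordered trees with n edges are counted by C_n; here n = 14. So P = C_14 = 2674440.
Dyck paths of semilength n (length 2n) are counted by C_n; here n = 13. So Q = C_13 = 742900.
Non-crossing partitions of an n-element set are counted by C_n; here n = 12. So R = C_12 = 208012.
P + Q − R = 2674440 + 742900 − 208012 = 3209328.

3209328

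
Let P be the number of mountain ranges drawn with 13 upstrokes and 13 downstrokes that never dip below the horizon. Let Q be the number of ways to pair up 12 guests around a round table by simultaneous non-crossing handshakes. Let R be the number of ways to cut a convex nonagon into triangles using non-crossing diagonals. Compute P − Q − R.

Paths of 13 up- and 13 down-steps that never dip below the axis are Dyck paths; their count is C_13. So P = C_13 = 742900.
With 12 = 2·6 people, non-crossing handshake pairings are non-crossing perfect matchings on a circle, counted by C_6. So Q = C_6 = 132.
Triangulations of a convex m-gon are counted by C_{m−2}; with m = 9 this is C_7. So R = C_7 = 429.
P − Q − R = 742900 − 132 − 429 = 742339.

742339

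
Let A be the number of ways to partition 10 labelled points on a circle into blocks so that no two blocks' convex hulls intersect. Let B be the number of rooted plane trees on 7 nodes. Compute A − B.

The non-crossing partitions of [10] form a lattice of size C_10. So A = C_10 = 16796.
Rooted ordered (plane) trees on m nodes have m−1 edges and are counted by C_{m−1}; m = 7 gives C_6. So B = C_6 = 132.
A − B = 16796 − 132 = 16664.

16664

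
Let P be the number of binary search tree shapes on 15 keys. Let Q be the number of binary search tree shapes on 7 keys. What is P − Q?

9694416

Rooted binary trees with 15 nodes (each child slot possibly empty) number C_15. So P = C_15 = 9694845.
Rooted binary trees with 7 nodes (each child slot possibly empty) number C_7. So Q = C_7 = 429.
P − Q = 9694845 − 429 = 9694416.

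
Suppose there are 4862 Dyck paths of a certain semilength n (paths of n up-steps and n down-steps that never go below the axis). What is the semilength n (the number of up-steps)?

9

Dyck paths of semilength n are counted by C_n; 4862 = C_9.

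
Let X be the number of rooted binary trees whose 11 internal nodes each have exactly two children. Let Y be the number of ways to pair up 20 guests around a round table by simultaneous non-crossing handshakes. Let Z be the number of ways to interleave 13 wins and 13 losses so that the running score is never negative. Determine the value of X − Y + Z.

Full binary trees with n internal nodes are counted by C_n; here n = 11. So X = C_11 = 58786.
With 20 = 2·10 people, non-crossing handshake pairings are non-crossing perfect matchings on a circle, counted by C_10. So Y = C_10 = 16796.
Reading a vote for the leader as '(' and for the other as ')' turns such a sequence into a balanced string of 13 pairs, so the count is C_13. So Z = C_13 = 742900.
X − Y + Z = 58786 − 16796 + 742900 = 784890.

784890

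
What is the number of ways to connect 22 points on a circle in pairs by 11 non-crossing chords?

58786

Pairing 22 circle points by 11 non-crossing chords gives C_11 matchings.
C_11 = C(22,11)/12 = 705432/12 = 58786.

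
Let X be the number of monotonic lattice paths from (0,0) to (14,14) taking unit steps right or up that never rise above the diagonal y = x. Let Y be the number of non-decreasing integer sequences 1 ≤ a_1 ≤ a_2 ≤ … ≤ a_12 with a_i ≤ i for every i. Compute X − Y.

2466428

Sub-diagonal monotone paths from (0,0) to (14,14) biject with Dyck paths of semilength 14, giving C_14. So X = C_14 = 2674440.
Such sub-staircase sequences of length n are counted by C_n; here n = 12. So Y = C_12 = 208012.
X − Y = 2674440 − 208012 = 2466428.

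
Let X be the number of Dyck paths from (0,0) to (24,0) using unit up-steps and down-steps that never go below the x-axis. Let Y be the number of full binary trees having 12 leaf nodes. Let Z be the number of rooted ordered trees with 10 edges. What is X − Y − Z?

Dyck paths of semilength n (length 2n) are counted by C_n; here n = 12. So X = C_12 = 208012.
Full binary trees with 12 leaves have 12−1 = 11 internal nodes, so there are C_11 of them. So Y = C_11 = 58786.
Rooted ordered trees with n edges are counted by C_n; here n = 10. So Z = C_10 = 16796.
X − Y − Z = 208012 − 58786 − 16796 = 132430.

132430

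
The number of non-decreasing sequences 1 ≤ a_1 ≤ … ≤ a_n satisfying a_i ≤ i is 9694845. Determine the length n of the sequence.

15

Such sub-staircase sequences of length n are counted by C_n, and C_15 = 9694845.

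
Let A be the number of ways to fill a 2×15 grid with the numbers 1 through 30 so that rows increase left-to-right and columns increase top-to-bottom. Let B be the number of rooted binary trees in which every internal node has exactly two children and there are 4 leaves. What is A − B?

9694840

Standard Young tableaux of shape 2×n are counted by C_n; here n = 15. So A = C_15 = 9694845.
Full binary trees with 4 leaves have 4−1 = 3 internal nodes, so there are C_3 of them. So B = C_3 = 5.
A − B = 9694845 − 5 = 9694840.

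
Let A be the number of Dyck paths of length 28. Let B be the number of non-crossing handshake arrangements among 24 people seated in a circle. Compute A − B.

Paths of 14 up- and 14 down-steps that never dip below the axis are Dyck paths; their count is C_14. So A = C_14 = 2674440.
Non-crossing handshake pairings of 2n people are counted by C_n; 24 people gives n = 12. So B = C_12 = 208012.
A − B = 2674440 − 208012 = 2466428.

2466428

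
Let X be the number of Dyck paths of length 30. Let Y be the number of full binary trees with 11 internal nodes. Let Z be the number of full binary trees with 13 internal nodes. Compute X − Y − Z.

8893159

Paths of 15 up- and 15 down-steps that never dip below the axis are Dyck paths; their count is C_15. So X = C_15 = 9694845.
Full binary trees with n internal nodes are counted by C_n; here n = 11. So Y = C_11 = 58786.
The number of full binary trees on 13 internal nodes is the Catalan number C_13. So Z = C_13 = 742900.
X − Y − Z = 9694845 − 58786 − 742900 = 8893159.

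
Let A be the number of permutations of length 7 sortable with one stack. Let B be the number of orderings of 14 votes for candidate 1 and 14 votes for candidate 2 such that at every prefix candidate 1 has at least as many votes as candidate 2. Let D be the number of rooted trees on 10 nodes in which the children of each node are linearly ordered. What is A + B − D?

2670007

Stack-sortable permutations are exactly the 231-avoiding ones, counted by C_n; here n = 7. So A = C_7 = 429.
Reading a vote for the leader as '(' and for the other as ')' turns such a sequence into a balanced string of 14 pairs, so the count is C_14. So B = C_14 = 2674440.
Rooted ordered (plane) trees on m nodes have m−1 edges and are counted by C_{m−1}; m = 10 gives C_9. So D = C_9 = 4862.
A + B − D = 429 + 2674440 − 4862 = 2670007.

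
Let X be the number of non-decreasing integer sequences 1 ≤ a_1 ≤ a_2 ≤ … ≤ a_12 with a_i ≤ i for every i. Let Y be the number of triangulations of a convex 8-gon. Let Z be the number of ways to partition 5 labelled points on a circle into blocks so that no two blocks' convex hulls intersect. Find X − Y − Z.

Such sub-staircase sequences of length n are counted by C_n; here n = 12. So X = C_12 = 208012.
A convex 8-gon is triangulated into 6 triangles, and the number of such triangulations is the Catalan number C_{8−2} = C_6. So Y = C_6 = 132.
Non-crossing partitions of an n-element set are counted by C_n; here n = 5. So Z = C_5 = 42.
X − Y − Z = 208012 − 132 − 42 = 207838.

207838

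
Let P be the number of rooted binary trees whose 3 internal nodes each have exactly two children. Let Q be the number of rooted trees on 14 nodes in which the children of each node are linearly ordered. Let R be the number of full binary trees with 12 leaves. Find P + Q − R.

684119

The number of full binary trees on 3 internal nodes is the Catalan number C_3. So P = C_3 = 5.
A rooted plane tree on 14 nodes has 13 edges, and such trees are counted by C_13. So Q = C_13 = 742900.
A full binary tree with L leaves has L−1 internal nodes and is counted by C_{L−1}; L = 12 gives C_11. So R = C_11 = 58786.
P + Q − R = 5 + 742900 − 58786 = 684119.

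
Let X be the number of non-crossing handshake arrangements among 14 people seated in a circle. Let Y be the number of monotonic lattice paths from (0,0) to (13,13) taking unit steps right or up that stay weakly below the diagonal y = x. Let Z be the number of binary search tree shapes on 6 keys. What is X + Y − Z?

743197

With 14 = 2·7 people, non-crossing handshake pairings are non-crossing perfect matchings on a circle, counted by C_7. So X = C_7 = 429.
Monotone paths in an n×n grid that stay weakly below the diagonal are counted by C_n; here n = 13. So Y = C_13 = 742900.
There are C_n binary search tree shapes on n keys; with n = 6 that is C_6. So Z = C_6 = 132.
X + Y − Z = 429 + 742900 − 132 = 743197.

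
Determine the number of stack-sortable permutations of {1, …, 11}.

By Knuth's characterisation, the stack-sortable permutations of length 11 are the 231-avoiders, numbering C_11.
C_11 = C_10 · 2(2·10+1)/(10+2) = 16796 · 42/12 = 58786.

58786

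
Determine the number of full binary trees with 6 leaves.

42

A full binary tree with L leaves has L−1 internal nodes and is counted by C_{L−1}; L = 6 gives C_5.
C_5 = 42.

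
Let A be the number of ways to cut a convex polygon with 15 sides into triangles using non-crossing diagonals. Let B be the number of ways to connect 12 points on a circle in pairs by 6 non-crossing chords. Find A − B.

The number of triangulations of a 15-gon is the Catalan number C_13 (index = sides − 2). So A = C_13 = 742900.
Pairing 12 circle points by 6 non-crossing chords gives C_6 matchings. So B = C_6 = 132.
A − B = 742900 − 132 = 742768.

742768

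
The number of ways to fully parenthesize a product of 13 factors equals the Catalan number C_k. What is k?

Ways to associate a product of 13 factors correspond to binary trees on 13 leaves, so the count is C_12.

12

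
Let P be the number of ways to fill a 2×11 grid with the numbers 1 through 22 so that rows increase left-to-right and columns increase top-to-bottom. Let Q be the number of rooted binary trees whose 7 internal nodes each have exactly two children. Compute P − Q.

By the hook-length formula (or a Dyck-path bijection), SYT of shape 2×11 number C_11. So P = C_11 = 58786.
Full binary trees with n internal nodes are counted by C_n; here n = 7. So Q = C_7 = 429.
P − Q = 58786 − 429 = 58357.

58357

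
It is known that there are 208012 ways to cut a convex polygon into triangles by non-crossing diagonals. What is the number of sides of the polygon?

14

Triangulations of a convex m-gon are counted by C_{m−2}. Since C_12 = 208012, the index is 12.
So m − 2 = 12, giving m = 14 sides.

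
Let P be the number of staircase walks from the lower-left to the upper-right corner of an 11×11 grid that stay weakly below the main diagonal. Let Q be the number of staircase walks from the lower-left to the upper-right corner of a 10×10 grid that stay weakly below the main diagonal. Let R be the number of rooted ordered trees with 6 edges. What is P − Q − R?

Monotone paths in an n×n grid that stay weakly below the diagonal are counted by C_n; here n = 11. So P = C_11 = 58786.
Monotone paths in an n×n grid that stay weakly below the diagonal are counted by C_n; here n = 10. So Q = C_10 = 16796.
A rooted plane tree with 6 edges has 7 nodes, and the count is C_6. So R = C_6 = 132.
P − Q − R = 58786 − 16796 − 132 = 41858.

41858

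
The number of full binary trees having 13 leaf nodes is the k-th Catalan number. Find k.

Full binary trees with 13 leaves have 13−1 = 12 internal nodes, so there are C_12 of them.

12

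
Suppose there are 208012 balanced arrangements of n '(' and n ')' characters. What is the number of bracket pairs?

Balanced strings of n bracket-pairs are counted by C_n; 208012 = C_12.

12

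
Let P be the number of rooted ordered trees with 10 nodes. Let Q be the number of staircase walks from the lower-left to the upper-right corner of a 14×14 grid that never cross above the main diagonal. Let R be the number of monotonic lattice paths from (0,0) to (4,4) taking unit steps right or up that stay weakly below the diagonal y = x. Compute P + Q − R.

2679288

Rooted ordered (plane) trees on m nodes have m−1 edges and are counted by C_{m−1}; m = 10 gives C_9. So P = C_9 = 4862.
Monotone paths in an n×n grid that stay weakly below the diagonal are counted by C_n; here n = 14. So Q = C_14 = 2674440.
Monotone paths in an n×n grid that stay weakly below the diagonal are counted by C_n; here n = 4. So R = C_4 = 14.
P + Q − R = 4862 + 2674440 − 14 = 2679288.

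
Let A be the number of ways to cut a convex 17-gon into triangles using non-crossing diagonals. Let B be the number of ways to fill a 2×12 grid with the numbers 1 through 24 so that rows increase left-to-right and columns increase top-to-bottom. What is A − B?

A convex 17-gon is triangulated into 15 triangles, and the number of such triangulations is the Catalan number C_{17−2} = C_15. So A = C_15 = 9694845.
By the hook-length formula (or a Dyck-path bijection), SYT of shape 2×12 number C_12. So B = C_12 = 208012.
A − B = 9694845 − 208012 = 9486833.

9486833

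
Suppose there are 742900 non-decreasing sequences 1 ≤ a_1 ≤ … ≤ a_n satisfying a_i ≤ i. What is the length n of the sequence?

Such sub-staircase sequences of length n are counted by C_n; 742900 = C_13.

13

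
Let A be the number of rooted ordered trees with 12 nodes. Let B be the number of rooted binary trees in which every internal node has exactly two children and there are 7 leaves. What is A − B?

58654

Rooted ordered (plane) trees on m nodes have m−1 edges and are counted by C_{m−1}; m = 12 gives C_11. So A = C_11 = 58786.
Full binary trees with 7 leaves have 7−1 = 6 internal nodes, so there are C_6 of them. So B = C_6 = 132.
A − B = 58786 − 132 = 58654.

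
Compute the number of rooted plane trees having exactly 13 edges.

A rooted plane tree with 13 edges has 14 nodes, and the count is C_13.
C_13 = C_12 · 2(2·12+1)/(12+2) = 208012 · 50/14 = 742900.

742900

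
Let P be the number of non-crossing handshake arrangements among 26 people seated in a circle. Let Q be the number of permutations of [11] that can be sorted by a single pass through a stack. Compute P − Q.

With 26 = 2·13 people, non-crossing handshake pairings are non-crossing perfect matchings on a circle, counted by C_13. So P = C_13 = 742900.
By Knuth's characterisation, the stack-sortable permutations of length 11 are the 231-avoiders, numbering C_11. So Q = C_11 = 58786.
P − Q = 742900 − 58786 = 684114.

684114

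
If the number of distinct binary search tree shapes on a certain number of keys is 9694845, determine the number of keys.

15

Binary search tree shapes on n keys are counted by C_n, and C_15 = 9694845.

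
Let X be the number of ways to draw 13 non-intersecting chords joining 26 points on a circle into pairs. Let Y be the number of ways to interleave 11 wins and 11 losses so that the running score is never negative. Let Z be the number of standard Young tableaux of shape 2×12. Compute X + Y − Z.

593674

Non-crossing perfect matchings of 2n points on a circle are counted by C_n; with 26 points, n = 13. So X = C_13 = 742900.
Ballot sequences with n votes each where one side never trails are Dyck words, counted by C_n; here n = 11. So Y = C_11 = 58786.
By the hook-length formula (or a Dyck-path bijection), SYT of shape 2×12 number C_12. So Z = C_12 = 208012.
X + Y − Z = 742900 + 58786 − 208012 = 593674.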